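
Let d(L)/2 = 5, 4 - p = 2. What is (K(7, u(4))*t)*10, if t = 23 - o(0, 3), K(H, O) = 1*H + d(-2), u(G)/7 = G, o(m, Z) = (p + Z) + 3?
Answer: 2550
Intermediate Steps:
p = 2 (p = 4 - 1*2 = 4 - 2 = 2)
d(L) = 10 (d(L) = 2*5 = 10)
o(m, Z) = 5 + Z (o(m, Z) = (2 + Z) + 3 = 5 + Z)
u(G) = 7*G
K(H, O) = 10 + H (K(H, O) = 1*H + 10 = H + 10 = 10 + H)
t = 15 (t = 23 - (5 + 3) = 23 - 1*8 = 23 - 8 = 15)
(K(7, u(4))*t)*10 = ((10 + 7)*15)*10 = (17*15)*10 = 255*10 = 2550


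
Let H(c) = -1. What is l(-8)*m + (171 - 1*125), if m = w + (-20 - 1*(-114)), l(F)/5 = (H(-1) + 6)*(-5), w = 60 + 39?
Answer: -24079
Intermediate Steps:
w = 99
l(F) = -125 (l(F) = 5*((-1 + 6)*(-5)) = 5*(5*(-5)) = 5*(-25) = -125)
m = 193 (m = 99 + (-20 - 1*(-114)) = 99 + (-20 + 114) = 99 + 94 = 193)
l(-8)*m + (171 - 1*125) = -125*193 + (171 - 1*125) = -24125 + (171 - 125) = -24125 + 46 = -24079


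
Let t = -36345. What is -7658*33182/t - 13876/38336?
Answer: 2435242652699/348330480 ≈ 6991.2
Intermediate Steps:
-7658*33182/t - 13876/38336 = -7658/((-36345/33182)) - 13876/38336 = -7658/((-36345*1/33182)) - 13876*1/38336 = -7658/(-36345/33182) - 3469/9584 = -7658*(-33182/36345) - 3469/9584 = 254107756/36345 - 3469/9584 = 2435242652699/348330480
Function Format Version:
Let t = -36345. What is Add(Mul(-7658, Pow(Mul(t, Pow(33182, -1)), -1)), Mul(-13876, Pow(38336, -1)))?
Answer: Rational(2435242652699, 348330480) ≈ 6991.2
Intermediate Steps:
Add(Mul(-7658, Pow(Mul(t, Pow(33182, -1)), -1)), Mul(-13876, Pow(38336, -1))) = Add(Mul(-7658, Pow(Mul(-36345, Pow(33182, -1)), -1)), Mul(-13876, Pow(38336, -1))) = Add(Mul(-7658, Pow(Mul(-36345, Rational(1, 33182)), -1)), Mul(-13876, Rational(1, 38336))) = Add(Mul(-7658, Pow(Rational(-36345, 33182), -1)), Rational(-3469, 9584)) = Add(Mul(-7658, Rational(-33182, 36345)), Rational(-3469, 9584)) = Add(Rational(254107756, 36345), Rational(-3469, 9584)) = Rational(2435242652699, 348330480)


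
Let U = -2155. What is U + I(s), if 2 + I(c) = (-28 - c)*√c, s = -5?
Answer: -2157 - 23*I*√5 ≈ -2157.0 - 51.43*I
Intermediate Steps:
I(c) = -2 + √c*(-28 - c) (I(c) = -2 + (-28 - c)*√c = -2 + √c*(-28 - c))
U + I(s) = -2155 + (-2 - (-5)^(3/2) - 28*I*√5) = -2155 + (-2 - (-5)*I*√5 - 28*I*√5) = -2155 + (-2 + 5*I*√5 - 28*I*√5) = -2155 + (-2 - 23*I*√5) = -2157 - 23*I*√5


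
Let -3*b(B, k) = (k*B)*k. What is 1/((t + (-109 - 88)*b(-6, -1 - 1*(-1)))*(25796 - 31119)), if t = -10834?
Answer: 1/57669382 ≈ 1.7340e-8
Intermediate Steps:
b(B, k) = -B*k**2/3 (b(B, k) = -k*B*k/3 = -B*k*k/3 = -B*k**2/3)
1/((t + (-109 - 88)*b(-6, -1 - 1*(-1)))*(25796 - 31119)) = 1/((-10834 + (-109 - 88)*(-1/3*(-6)*(-1 - 1*(-1))**2))*(25796 - 31119)) = 1/((-10834 - (-197)*(-6)*(-1 + 1)**2/3)*(-5323)) = 1/((-10834 - (-197)*(-6)*0**2/3)*(-5323)) = 1/((-10834 - (-197)*(-6)*0/3)*(-5323)) = 1/((-10834 - 197*0)*(-5323)) = 1/((-10834 + 0)*(-5323)) = 1/(-10834*(-5323)) = 1/57669382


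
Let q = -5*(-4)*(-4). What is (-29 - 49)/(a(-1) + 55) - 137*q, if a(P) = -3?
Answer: 21917/2 ≈ 10959.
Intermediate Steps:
q = -80 (q = 20*(-4) = -80)
(-29 - 49)/(a(-1) + 55) - 137*q = (-29 - 49)/(-3 + 55) - 137*(-80) = -78/52 + 10960 = -78*1/52 + 10960 = -3/2 + 10960 = 21917/2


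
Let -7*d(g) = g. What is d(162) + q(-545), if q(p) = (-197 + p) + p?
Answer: -9171/7 ≈ -1310.1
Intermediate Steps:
d(g) = -g/7
q(p) = -197 + 2*p
d(162) + q(-545) = -⅐*162 + (-197 + 2*(-545)) = -162/7 + (-197 - 1090) = -162/7 - 1287 = -9171/7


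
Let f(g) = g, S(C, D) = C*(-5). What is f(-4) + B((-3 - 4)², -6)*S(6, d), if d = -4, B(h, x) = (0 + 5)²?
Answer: -754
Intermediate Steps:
B(h, x) = 25 (B(h, x) = 5² = 25)
S(C, D) = -5*C
f(-4) + B((-3 - 4)², -6)*S(6, d) = -4 + 25*(-5*6) = -4 + 25*(-30) = -4 - 750 = -754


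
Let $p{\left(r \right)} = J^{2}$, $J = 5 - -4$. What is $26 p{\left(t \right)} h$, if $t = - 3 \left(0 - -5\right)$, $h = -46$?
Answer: $-96876$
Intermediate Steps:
$t = -15$ ($t = - 3 \left(0 + 5\right) = \left(-3\right) 5 = -15$)
$J = 9$ ($J = 5 + 4 = 9$)
$p{\left(r \right)} = 81$ ($p{\left(r \right)} = 9^{2} = 81$)
$26 p{\left(t \right)} h = 26 \cdot 81 \left(-46\right) = 2106 \left(-46\right) = -96876$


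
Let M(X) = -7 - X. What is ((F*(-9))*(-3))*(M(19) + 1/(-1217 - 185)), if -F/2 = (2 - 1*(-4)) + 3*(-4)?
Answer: -5905386/701 ≈ -8424.2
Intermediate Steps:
F = 12 (F = -2*((2 - 1*(-4)) + 3*(-4)) = -2*((2 + 4) - 12) = -2*(6 - 12) = -2*(-6) = 12)
((F*(-9))*(-3))*(M(19) + 1/(-1217 - 185)) = ((12*(-9))*(-3))*((-7 - 1*19) + 1/(-1217 - 185)) = (-108*(-3))*((-7 - 19) + 1/(-1402)) = 324*(-26 - 1/1402) = 324*(-36453/1402) = -5905386/701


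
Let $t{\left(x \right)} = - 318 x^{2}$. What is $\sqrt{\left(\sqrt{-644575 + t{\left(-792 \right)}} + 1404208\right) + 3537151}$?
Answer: $\sqrt{4941359 + i \sqrt{200114527}} \approx 2222.9 + 3.18 i$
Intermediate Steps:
$\sqrt{\left(\sqrt{-644575 + t{\left(-792 \right)}} + 1404208\right) + 3537151} = \sqrt{\left(\sqrt{-644575 - 318 \left(-792\right)^{2}} + 1404208\right) + 3537151} = \sqrt{\left(\sqrt{-644575 - 199469952} + 1404208\right) + 3537151} = \sqrt{\left(\sqrt{-200114527} + 1404208\right) + 3537151} = \sqrt{\left(i \sqrt{200114527} + 1404208\right) + 3537151} = \sqrt{\left(1404208 + i \sqrt{200114527}\right) + 3537151} = \sqrt{4941359 + i \sqrt{200114527}}$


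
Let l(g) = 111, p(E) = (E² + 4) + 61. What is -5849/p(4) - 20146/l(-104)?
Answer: -760355/2997 ≈ -253.71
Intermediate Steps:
p(E) = 65 + E² (p(E) = (4 + E²) + 61 = 65 + E²)
-5849/p(4) - 20146/l(-104) = -5849/(65 + 4²) - 20146/111 = -5849/(65 + 16) - 20146*1/111 = -5849/81 - 20146/111 = -760355/2997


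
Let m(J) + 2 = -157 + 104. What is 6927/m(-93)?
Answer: -6927/55 ≈ -125.95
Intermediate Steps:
m(J) = -55 (m(J) = -2 + (-157 + 104) = -2 - 53 = -55)
6927/m(-93) = 6927/(-55) = 6927*(-1/55) = -6927/55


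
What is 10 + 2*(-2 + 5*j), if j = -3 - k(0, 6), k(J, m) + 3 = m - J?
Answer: -54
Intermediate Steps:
k(J, m) = -3 + m - J (k(J, m) = -3 + (m - J) = -3 + m - J)
j = -6 (j = -3 - (-3 + 6 - 1*0) = -3 - (-3 + 6 + 0) = -3 - 1*3 = -3 - 3 = -6)
10 + 2*(-2 + 5*j) = 10 + 2*(-2 + 5*(-6)) = 10 + 2*(-2 - 30) = 10 + 2*(-32) = 10 - 64 = -54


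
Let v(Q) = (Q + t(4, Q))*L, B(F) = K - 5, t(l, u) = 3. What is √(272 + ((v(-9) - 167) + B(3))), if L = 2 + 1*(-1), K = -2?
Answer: 2*√23 ≈ 9.5917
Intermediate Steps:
L = 1 (L = 2 - 1 = 1)
B(F) = -7 (B(F) = -2 - 5 = -7)
v(Q) = 3 + Q (v(Q) = (Q + 3)*1 = (3 + Q)*1 = 3 + Q)
√(272 + ((v(-9) - 167) + B(3))) = √(272 + (((3 - 9) - 167) - 7)) = √(272 + ((-6 - 167) - 7)) = √(272 + (-173 - 7)) = √(272 - 180) = √92 = 2*√23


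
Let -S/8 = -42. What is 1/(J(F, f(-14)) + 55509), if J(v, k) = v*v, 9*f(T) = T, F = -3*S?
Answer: 1/1071573 ≈ 9.3321e-7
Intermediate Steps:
S = 336 (S = -8*(-42) = 336)
F = -1008 (F = -3*336 = -1008)
f(T) = T/9
J(v, k) = v**2
1/(J(F, f(-14)) + 55509) = 1/((-1008)**2 + 55509) = 1/(1016064 + 55509) = 1/1071573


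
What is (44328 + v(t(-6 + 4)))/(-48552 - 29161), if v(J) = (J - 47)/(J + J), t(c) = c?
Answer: -177361/310852 ≈ -0.57056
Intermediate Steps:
v(J) = (-47 + J)/(2*J) (v(J) = (-47 + J)/((2*J)) = (-47 + J)*(1/(2*J)) = (-47 + J)/(2*J))
(44328 + v(t(-6 + 4)))/(-48552 - 29161) = (44328 + (-47 + (-6 + 4))/(2*(-6 + 4)))/(-48552 - 29161) = (44328 + (1/2)*(-47 - 2)/(-2))/(-77713) = (44328 + (1/2)*(-1/2)*(-49))*(-1/77713) = (44328 + 49/4)*(-1/77713) = (177361/4)*(-1/77713) = -177361/310852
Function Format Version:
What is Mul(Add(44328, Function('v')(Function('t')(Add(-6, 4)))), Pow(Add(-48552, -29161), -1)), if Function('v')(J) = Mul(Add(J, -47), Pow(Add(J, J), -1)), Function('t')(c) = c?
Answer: Rational(-177361, 310852) ≈ -0.57056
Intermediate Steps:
Function('v')(J) = Mul(Rational(1, 2), Pow(J, -1), Add(-47, J)) (Function('v')(J) = Mul(Add(-47, J), Pow(Mul(2, J), -1)) = Mul(Add(-47, J), Mul(Rational(1, 2), Pow(J, -1))) = Mul(Rational(1, 2), Pow(J, -1), Add(-47, J)))
Mul(Add(44328, Function('v')(Function('t')(Add(-6, 4)))), Pow(Add(-48552, -29161), -1)) = Mul(Add(44328, Mul(Rational(1, 2), Pow(Add(-6, 4), -1), Add(-47, Add(-6, 4)))), Pow(Add(-48552, -29161), -1)) = Mul(Add(44328, Mul(Rational(1, 2), Pow(-2, -1), Add(-47, -2))), Pow(-77713, -1)) = Mul(Add(44328, Mul(Rational(1, 2), Rational(-1, 2), -49)), Rational(-1, 77713)) = Mul(Add(44328, Rational(49, 4)), Rational(-1, 77713)) = Mul(Rational(177361, 4), Rational(-1, 77713)) = Rational(-177361, 310852)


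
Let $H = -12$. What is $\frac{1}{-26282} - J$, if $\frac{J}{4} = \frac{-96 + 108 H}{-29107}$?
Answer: $- \frac{146367283}{764990174} \approx -0.19133$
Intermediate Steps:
$J = \frac{5568}{29107}$ ($J = 4 \frac{-96 + 108 \left(-12\right)}{-29107} = 4 \left(-96 - 1296\right) \left(- \frac{1}{29107}\right) = 4 \left(\left(-1392\right) \left(- \frac{1}{29107}\right)\right) = 4 \cdot \frac{1392}{29107} = \frac{5568}{29107} \approx 0.19129$)
$\frac{1}{-26282} - J = \frac{1}{-26282} - \frac{5568}{29107} = - \frac{1}{26282} - \frac{5568}{29107} = - \frac{146367283}{764990174}$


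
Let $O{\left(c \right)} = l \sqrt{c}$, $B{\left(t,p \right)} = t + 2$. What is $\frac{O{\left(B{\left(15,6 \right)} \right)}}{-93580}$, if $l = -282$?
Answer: $\frac{141 \sqrt{17}}{46790} \approx 0.012425$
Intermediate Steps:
$B{\left(t,p \right)} = 2 + t$
$O{\left(c \right)} = - 282 \sqrt{c}$
$\frac{O{\left(B{\left(15,6 \right)} \right)}}{-93580} = \frac{\left(-282\right) \sqrt{2 + 15}}{-93580} = - 282 \sqrt{17} \left(- \frac{1}{93580}\right) = \frac{141 \sqrt{17}}{46790}$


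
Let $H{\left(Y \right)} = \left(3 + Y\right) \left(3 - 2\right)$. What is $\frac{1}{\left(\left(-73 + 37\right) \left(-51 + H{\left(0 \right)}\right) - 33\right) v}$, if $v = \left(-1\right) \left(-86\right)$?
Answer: $\frac{1}{145770} \approx 6.8601 \cdot 10^{-6}$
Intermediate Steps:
$H{\left(Y \right)} = 3 + Y$ ($H{\left(Y \right)} = \left(3 + Y\right) 1 = 3 + Y$)
$v = 86$
$\frac{1}{\left(\left(-73 + 37\right) \left(-51 + H{\left(0 \right)}\right) - 33\right) v} = \frac{1}{\left(\left(-73 + 37\right) \left(-51 + \left(3 + 0\right)\right) - 33\right) 86} = \frac{1}{\left(- 36 \left(-51 + 3\right) - 33\right) 86} = \frac{1}{\left(\left(-36\right) \left(-48\right) - 33\right) 86} = \frac{1}{\left(1728 - 33\right) 86} = \frac{1}{1695 \cdot 86} = \frac{1}{145770}$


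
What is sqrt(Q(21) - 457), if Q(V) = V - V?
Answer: I*sqrt(457) ≈ 21.378*I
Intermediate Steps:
Q(V) = 0
sqrt(Q(21) - 457) = sqrt(0 - 457) = sqrt(-457) = I*sqrt(457)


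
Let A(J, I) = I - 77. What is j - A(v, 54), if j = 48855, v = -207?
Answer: 48878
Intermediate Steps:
A(J, I) = -77 + I
j - A(v, 54) = 48855 - (-77 + 54) = 48855 - 1*(-23) = 48855 + 23 = 48878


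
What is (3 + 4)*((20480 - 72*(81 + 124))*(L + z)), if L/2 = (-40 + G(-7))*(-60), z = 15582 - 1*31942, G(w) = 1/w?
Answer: -462176000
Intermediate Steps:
z = -16360 (z = 15582 - 31942 = -16360)
L = 33720/7 (L = 2*((-40 + 1/(-7))*(-60)) = 2*((-40 - ⅐)*(-60)) = 2*(-281/7*(-60)) = 2*(16860/7) = 33720/7 ≈ 4817.1)
(3 + 4)*((20480 - 72*(81 + 124))*(L + z)) = (3 + 4)*((20480 - 72*(81 + 124))*(33720/7 - 16360)) = 7*((20480 - 72*205)*(-80800/7)) = 7*((20480 - 14760)*(-80800/7)) = 7*(5720*(-80800/7)) = 7*(-462176000/7) = -462176000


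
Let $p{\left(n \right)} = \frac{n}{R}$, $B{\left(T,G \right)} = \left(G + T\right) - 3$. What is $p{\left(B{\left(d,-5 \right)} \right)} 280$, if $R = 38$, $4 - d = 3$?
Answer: $- \frac{980}{19} \approx -51.579$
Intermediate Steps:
$d = 1$ ($d = 4 - 3 = 1$)
$B{\left(T,G \right)} = -3 + G + T$
$p{\left(n \right)} = \frac{n}{38}$
$p{\left(B{\left(d,-5 \right)} \right)} 280 = \frac{-3 - 5 + 1}{38} \cdot 280 = \frac{1}{38} \left(-7\right) 280 = \left(- \frac{7}{38}\right) 280 = - \frac{980}{19}$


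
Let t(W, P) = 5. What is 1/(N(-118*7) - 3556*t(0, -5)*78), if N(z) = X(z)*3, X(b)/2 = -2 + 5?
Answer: -1/1386822 ≈ -7.2107e-7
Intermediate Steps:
X(b) = 6 (X(b) = 2*(-2 + 5) = 2*3 = 6)
N(z) = 18 (N(z) = 6*3 = 18)
1/(N(-118*7) - 3556*t(0, -5)*78) = 1/(18 - 17780*78) = 1/(18 - 3556*390) = 1/(18 - 1386840) = 1/(-1386822) = -1/1386822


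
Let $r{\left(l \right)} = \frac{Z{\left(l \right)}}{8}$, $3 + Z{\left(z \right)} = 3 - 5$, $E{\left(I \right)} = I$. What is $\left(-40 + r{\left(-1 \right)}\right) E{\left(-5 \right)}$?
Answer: $\frac{1625}{8} \approx 203.13$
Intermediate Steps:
$Z{\left(z \right)} = -5$ ($Z{\left(z \right)} = -3 + \left(3 - 5\right) = -3 - 2 = -5$)
$r{\left(l \right)} = - \frac{5}{8}$
$\left(-40 + r{\left(-1 \right)}\right) E{\left(-5 \right)} = \left(-40 - \frac{5}{8}\right) \left(-5\right) = \left(- \frac{325}{8}\right) \left(-5\right) = \frac{1625}{8}$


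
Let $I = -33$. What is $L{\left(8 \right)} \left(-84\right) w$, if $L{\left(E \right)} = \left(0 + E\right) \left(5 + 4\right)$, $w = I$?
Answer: $199584$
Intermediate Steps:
$w = -33$
$L{\left(E \right)} = 9 E$ ($L{\left(E \right)} = E 9 = 9 E$)
$L{\left(8 \right)} \left(-84\right) w = 9 \cdot 8 \left(-84\right) \left(-33\right) = 72 \left(-84\right) \left(-33\right) = \left(-6048\right) \left(-33\right) = 199584$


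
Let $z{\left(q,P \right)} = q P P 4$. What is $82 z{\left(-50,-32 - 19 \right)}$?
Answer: $-42656400$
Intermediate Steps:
$z{\left(q,P \right)} = 4 q P^{2}$ ($z{\left(q,P \right)} = P q P 4 = q P^{2} \cdot 4 = 4 q P^{2}$)
$82 z{\left(-50,-32 - 19 \right)} = 82 \cdot 4 \left(-50\right) \left(-32 - 19\right)^{2} = 82 \cdot 4 \left(-50\right) \left(-51\right)^{2} = 82 \cdot 4 \left(-50\right) 2601 = 82 \left(-520200\right) = -42656400$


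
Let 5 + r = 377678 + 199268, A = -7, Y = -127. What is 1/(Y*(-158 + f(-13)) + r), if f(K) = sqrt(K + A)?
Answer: 597007/356417680629 + 254*I*sqrt(5)/356417680629 ≈ 1.675e-6 + 1.5935e-9*I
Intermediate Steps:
f(K) = sqrt(-7 + K) (f(K) = sqrt(K - 7) = sqrt(-7 + K))
r = 576941 (r = -5 + (377678 + 199268) = -5 + 576946 = 576941)
1/(Y*(-158 + f(-13)) + r) = 1/(-127*(-158 + sqrt(-7 - 13)) + 576941) = 1/(-127*(-158 + sqrt(-20)) + 576941) = 1/(-127*(-158 + 2*I*sqrt(5)) + 576941) = 1/((20066 - 254*I*sqrt(5)) + 576941) = 1/(597007 - 254*I*sqrt(5))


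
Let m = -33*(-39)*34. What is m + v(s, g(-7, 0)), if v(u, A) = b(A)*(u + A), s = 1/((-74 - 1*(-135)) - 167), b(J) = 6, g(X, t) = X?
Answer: 2316945/53 ≈ 43716.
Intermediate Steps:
s = -1/106 (s = 1/((-74 + 135) - 167) = 1/(61 - 167) = 1/(-106) = -1/106 ≈ -0.0094340)
v(u, A) = 6*A + 6*u (v(u, A) = 6*(u + A) = 6*(A + u) = 6*A + 6*u)
m = 43758 (m = 1287*34 = 43758)
m + v(s, g(-7, 0)) = 43758 + (6*(-7) + 6*(-1/106)) = 43758 + (-42 - 3/53) = 43758 - 2229/53 = 2316945/53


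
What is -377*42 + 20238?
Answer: 4404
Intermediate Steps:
-377*42 + 20238 = -15834 + 20238 = 4404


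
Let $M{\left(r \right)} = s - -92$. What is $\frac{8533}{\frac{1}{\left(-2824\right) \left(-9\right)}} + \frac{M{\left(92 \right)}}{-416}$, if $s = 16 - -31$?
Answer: $\frac{90219886709}{416} \approx 2.1687 \cdot 10^{8}$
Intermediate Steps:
$s = 47$ ($s = 16 + 31 = 47$)
$M{\left(r \right)} = 139$ ($M{\left(r \right)} = 47 - -92 = 47 + 92 = 139$)
$\frac{8533}{\frac{1}{\left(-2824\right) \left(-9\right)}} + \frac{M{\left(92 \right)}}{-416} = \frac{8533}{\frac{1}{\left(-2824\right) \left(-9\right)}} + \frac{139}{-416} = \frac{8533}{\frac{1}{25416}} + 139 \left(- \frac{1}{416}\right) = 8533 \frac{1}{\frac{1}{25416}} - \frac{139}{416} = 8533 \cdot 25416 - \frac{139}{416} = 216874728 - \frac{139}{416} = \frac{90219886709}{416}$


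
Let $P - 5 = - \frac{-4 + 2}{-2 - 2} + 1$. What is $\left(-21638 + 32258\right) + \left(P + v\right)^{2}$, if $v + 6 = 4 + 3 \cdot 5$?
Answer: $\frac{43849}{4} \approx 10962.0$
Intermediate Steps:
$v = 13$ ($v = -6 + \left(4 + 3 \cdot 5\right) = -6 + \left(4 + 15\right) = -6 + 19 = 13$)
$P = \frac{11}{2}$ ($P = 5 + \left(- \frac{-4 + 2}{-2 - 2} + 1\right) = 5 + \left(- \frac{-2}{-4} + 1\right) = 5 + \left(- \frac{\left(-2\right) \left(-1\right)}{4} + 1\right) = 5 + \left(\left(-1\right) \frac{1}{2} + 1\right) = 5 + \left(- \frac{1}{2} + 1\right) = 5 + \frac{1}{2} = \frac{11}{2} \approx 5.5$)
$\left(-21638 + 32258\right) + \left(P + v\right)^{2} = \left(-21638 + 32258\right) + \left(\frac{11}{2} + 13\right)^{2} = 10620 + \left(\frac{37}{2}\right)^{2} = 10620 + \frac{1369}{4} = \frac{43849}{4}$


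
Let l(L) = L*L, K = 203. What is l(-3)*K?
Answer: 1827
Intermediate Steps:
l(L) = L**2
l(-3)*K = (-3)**2*203 = 9*203 = 1827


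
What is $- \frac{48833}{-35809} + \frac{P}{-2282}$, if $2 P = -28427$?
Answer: $\frac{177259465}{23347468} \approx 7.5922$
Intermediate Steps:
$P = - \frac{28427}{2}$ ($P = \frac{1}{2} \left(-28427\right) = - \frac{28427}{2} \approx -14214.0$)
$- \frac{48833}{-35809} + \frac{P}{-2282} = - \frac{48833}{-35809} - \frac{28427}{2 \left(-2282\right)} = \left(-48833\right) \left(- \frac{1}{35809}\right) - - \frac{4061}{652} = \frac{48833}{35809} + \frac{4061}{652} = \frac{177259465}{23347468}$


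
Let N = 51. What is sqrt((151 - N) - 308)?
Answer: 4*I*sqrt(13) ≈ 14.422*I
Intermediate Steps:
sqrt((151 - N) - 308) = sqrt((151 - 1*51) - 308) = sqrt((151 - 51) - 308) = sqrt(100 - 308) = sqrt(-208) = 4*I*sqrt(13)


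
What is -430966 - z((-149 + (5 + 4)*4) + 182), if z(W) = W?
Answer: -431035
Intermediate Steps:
-430966 - z((-149 + (5 + 4)*4) + 182) = -430966 - ((-149 + (5 + 4)*4) + 182) = -430966 - ((-149 + 9*4) + 182) = -430966 - ((-149 + 36) + 182) = -430966 - (-113 + 182) = -430966 - 1*69 = -430966 - 69 = -431035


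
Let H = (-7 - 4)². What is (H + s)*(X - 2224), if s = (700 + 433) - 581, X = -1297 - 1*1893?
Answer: -3643622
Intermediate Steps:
H = 121 (H = (-11)² = 121)
X = -3190 (X = -1297 - 1893 = -3190)
s = 552 (s = 1133 - 581 = 552)
(H + s)*(X - 2224) = (121 + 552)*(-3190 - 2224) = 673*(-5414) = -3643622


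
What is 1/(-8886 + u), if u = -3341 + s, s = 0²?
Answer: -1/12227 ≈ -8.1786e-5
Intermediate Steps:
s = 0
u = -3341 (u = -3341 + 0 = -3341)
1/(-8886 + u) = 1/(-8886 - 3341) = 1/(-12227) = -1/12227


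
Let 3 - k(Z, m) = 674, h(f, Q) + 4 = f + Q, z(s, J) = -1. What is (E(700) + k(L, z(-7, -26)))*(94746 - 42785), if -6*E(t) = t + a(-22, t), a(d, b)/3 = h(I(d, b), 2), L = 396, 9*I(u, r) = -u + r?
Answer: -386641801/9 ≈ -4.2960e+7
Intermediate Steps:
I(u, r) = -u/9 + r/9 (I(u, r) = (-u + r)/9 = (r - u)/9 = -u/9 + r/9)
h(f, Q) = -4 + Q + f (h(f, Q) = -4 + (f + Q) = -4 + (Q + f) = -4 + Q + f)
k(Z, m) = -671 (k(Z, m) = 3 - 1*674 = 3 - 674 = -671)
a(d, b) = -6 - d/3 + b/3 (a(d, b) = 3*(-4 + 2 + (-d/9 + b/9)) = 3*(-2 - d/9 + b/9) = -6 - d/3 + b/3)
E(t) = -2/9 - 2*t/9 (E(t) = -(t + (-6 - 1/3*(-22) + t/3))/6 = -(t + (-6 + 22/3 + t/3))/6 = -(t + (4/3 + t/3))/6 = -(4/3 + 4*t/3)/6 = -2/9 - 2*t/9)
(E(700) + k(L, z(-7, -26)))*(94746 - 42785) = ((-2/9 - 2/9*700) - 671)*(94746 - 42785) = ((-2/9 - 1400/9) - 671)*51961 = (-1402/9 - 671)*51961 = -7441/9*51961 = -386641801/9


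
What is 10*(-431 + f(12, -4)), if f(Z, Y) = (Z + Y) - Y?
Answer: -4190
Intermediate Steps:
f(Z, Y) = Z (f(Z, Y) = (Y + Z) - Y = Z)
10*(-431 + f(12, -4)) = 10*(-431 + 12) = 10*(-419) = -4190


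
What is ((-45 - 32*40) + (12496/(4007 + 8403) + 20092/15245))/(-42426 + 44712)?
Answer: -25023750301/43248936870 ≈ -0.57860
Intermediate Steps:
((-45 - 32*40) + (12496/(4007 + 8403) + 20092/15245))/(-42426 + 44712) = ((-45 - 1280) + (12496/12410 + 20092*(1/15245)))/2286 = (-1325 + (12496*(1/12410) + 20092/15245))*(1/2286) = (-1325 + (6248/6205 + 20092/15245))*(1/2286) = (-1325 + 43984324/18919045)*(1/2286) = -25023750301/18919045*1/2286 = -25023750301/43248936870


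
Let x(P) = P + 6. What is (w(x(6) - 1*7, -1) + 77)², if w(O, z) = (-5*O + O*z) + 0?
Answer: 2209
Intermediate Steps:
x(P) = 6 + P
w(O, z) = -5*O + O*z
(w(x(6) - 1*7, -1) + 77)² = (((6 + 6) - 1*7)*(-5 - 1) + 77)² = ((12 - 7)*(-6) + 77)² = (5*(-6) + 77)² = (-30 + 77)² = 47² = 2209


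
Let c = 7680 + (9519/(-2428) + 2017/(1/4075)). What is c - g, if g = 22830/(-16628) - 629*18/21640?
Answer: 112306526591596037/13651047590 ≈ 8.2270e+6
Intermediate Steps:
g = -85287927/44978740 (g = 22830*(-1/16628) - 11322*1/21640 = -11415/8314 - 5661/10820 = -85287927/44978740 ≈ -1.8962)
c = 19975037221/2428 (c = 7680 + (9519*(-1/2428) + 2017/(1/4075)) = 7680 + (-9519/2428 + 2017*4075) = 7680 + (-9519/2428 + 8219275) = 7680 + 19956390181/2428 = 19975037221/2428 ≈ 8.2270e+6)
c - g = 19975037221/2428 - 1*(-85287927/44978740) = 19975037221/2428 + 85287927/44978740 = 112306526591596037/13651047590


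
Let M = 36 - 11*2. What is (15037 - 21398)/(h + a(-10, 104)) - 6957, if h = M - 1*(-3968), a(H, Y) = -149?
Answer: -26672542/3833 ≈ -6958.7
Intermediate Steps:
M = 14 (M = 36 - 22 = 14)
h = 3982 (h = 14 - 1*(-3968) = 14 + 3968 = 3982)
(15037 - 21398)/(h + a(-10, 104)) - 6957 = (15037 - 21398)/(3982 - 149) - 6957 = -6361/3833 - 6957 = -26672542/3833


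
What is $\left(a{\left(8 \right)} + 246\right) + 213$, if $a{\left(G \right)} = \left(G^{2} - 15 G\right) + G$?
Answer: $411$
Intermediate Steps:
$a{\left(G \right)} = G^{2} - 14 G$
$\left(a{\left(8 \right)} + 246\right) + 213 = \left(8 \left(-14 + 8\right) + 246\right) + 213 = \left(8 \left(-6\right) + 246\right) + 213 = \left(-48 + 246\right) + 213 = 198 + 213 = 411$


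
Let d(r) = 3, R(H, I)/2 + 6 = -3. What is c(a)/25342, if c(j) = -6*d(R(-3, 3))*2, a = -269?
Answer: -18/12671 ≈ -0.0014206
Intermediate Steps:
R(H, I) = -18 (R(H, I) = -12 + 2*(-3) = -12 - 6 = -18)
c(j) = -36 (c(j) = -6*3*2 = -18*2 = -36)
c(a)/25342 = -36/25342 = -36*1/25342 = -18/12671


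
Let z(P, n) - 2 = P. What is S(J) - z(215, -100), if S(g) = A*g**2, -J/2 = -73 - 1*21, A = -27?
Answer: -954505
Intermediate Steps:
z(P, n) = 2 + P
J = 188 (J = -2*(-73 - 1*21) = -2*(-73 - 21) = -2*(-94) = 188)
S(g) = -27*g**2
S(J) - z(215, -100) = -27*188**2 - (2 + 215) = -27*35344 - 1*217 = -954288 - 217 = -954505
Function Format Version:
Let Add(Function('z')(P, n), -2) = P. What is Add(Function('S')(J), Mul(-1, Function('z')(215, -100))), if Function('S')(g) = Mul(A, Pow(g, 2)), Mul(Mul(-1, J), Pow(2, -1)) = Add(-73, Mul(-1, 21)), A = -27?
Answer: -954505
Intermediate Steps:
Function('z')(P, n) = Add(2, P)
J = 188 (J = Mul(-2, Add(-73, Mul(-1, 21))) = Mul(-2, Add(-73, -21)) = Mul(-2, -94) = 188)
Function('S')(g) = Mul(-27, Pow(g, 2))
Add(Function('S')(J), Mul(-1, Function('z')(215, -100))) = Add(Mul(-27, Pow(188, 2)), Mul(-1, Add(2, 215))) = Add(Mul(-27, 35344), Mul(-1, 217)) = Add(-954288, -217) = -954505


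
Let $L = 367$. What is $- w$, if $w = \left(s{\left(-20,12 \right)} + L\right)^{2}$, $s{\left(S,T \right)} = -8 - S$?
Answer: $-143641$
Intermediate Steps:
$w = 143641$ ($w = \left(\left(-8 - -20\right) + 367\right)^{2} = \left(\left(-8 + 20\right) + 367\right)^{2} = \left(12 + 367\right)^{2} = 379^{2} = 143641$)
$- w = \left(-1\right) 143641 = -143641$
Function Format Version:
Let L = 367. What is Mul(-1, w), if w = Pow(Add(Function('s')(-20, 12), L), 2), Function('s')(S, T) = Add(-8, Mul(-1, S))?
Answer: -143641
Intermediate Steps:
w = 143641 (w = Pow(Add(Add(-8, Mul(-1, -20)), 367), 2) = Pow(Add(Add(-8, 20), 367), 2) = Pow(Add(12, 367), 2) = Pow(379, 2) = 143641)
Mul(-1, w) = Mul(-1, 143641) = -143641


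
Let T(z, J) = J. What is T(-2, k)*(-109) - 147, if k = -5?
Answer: 398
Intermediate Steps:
T(-2, k)*(-109) - 147 = -5*(-109) - 147 = 545 - 147 = 398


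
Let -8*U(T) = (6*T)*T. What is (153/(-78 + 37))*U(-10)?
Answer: 11475/41 ≈ 279.88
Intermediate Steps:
U(T) = -3*T²/4 (U(T) = -6*T*T/8 = -3*T²/4)
(153/(-78 + 37))*U(-10) = (153/(-78 + 37))*(-¾*(-10)²) = (153/(-41))*(-¾*100) = -1/41*153*(-75) = -153/41*(-75) = 11475/41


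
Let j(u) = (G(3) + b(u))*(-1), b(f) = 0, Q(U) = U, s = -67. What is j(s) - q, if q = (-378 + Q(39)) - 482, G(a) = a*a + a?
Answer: 809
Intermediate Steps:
G(a) = a + a² (G(a) = a² + a = a + a²)
j(u) = -12 (j(u) = (3*(1 + 3) + 0)*(-1) = (3*4 + 0)*(-1) = (12 + 0)*(-1) = 12*(-1) = -12)
q = -821 (q = (-378 + 39) - 482 = -339 - 482 = -821)
j(s) - q = -12 - 1*(-821) = -12 + 821 = 809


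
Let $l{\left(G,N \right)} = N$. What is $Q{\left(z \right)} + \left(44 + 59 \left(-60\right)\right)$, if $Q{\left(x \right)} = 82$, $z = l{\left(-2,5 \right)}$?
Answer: $-3414$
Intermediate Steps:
$z = 5$
$Q{\left(z \right)} + \left(44 + 59 \left(-60\right)\right) = 82 + \left(44 + 59 \left(-60\right)\right) = 82 + \left(44 - 3540\right) = 82 - 3496 = -3414$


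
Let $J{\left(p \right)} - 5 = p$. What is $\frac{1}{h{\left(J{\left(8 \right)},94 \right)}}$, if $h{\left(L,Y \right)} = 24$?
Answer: $\frac{1}{24} \approx 0.041667$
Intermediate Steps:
$J{\left(p \right)} = 5 + p$
$\frac{1}{h{\left(J{\left(8 \right)},94 \right)}} = \frac{1}{24}$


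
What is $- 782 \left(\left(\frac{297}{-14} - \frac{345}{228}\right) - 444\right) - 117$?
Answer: $\frac{97053787}{266} \approx 3.6486 \cdot 10^{5}$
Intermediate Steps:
$- 782 \left(\left(\frac{297}{-14} - \frac{345}{228}\right) - 444\right) - 117 = - 782 \left(\left(297 \left(- \frac{1}{14}\right) - \frac{115}{76}\right) - 444\right) - 117 = - 782 \left(\left(- \frac{297}{14} - \frac{115}{76}\right) - 444\right) - 117 = - 782 \left(- \frac{12091}{532} - 444\right) - 117 = \left(-782\right) \left(- \frac{248299}{532}\right) - 117 = \frac{97084909}{266} - 117 = \frac{97053787}{266}$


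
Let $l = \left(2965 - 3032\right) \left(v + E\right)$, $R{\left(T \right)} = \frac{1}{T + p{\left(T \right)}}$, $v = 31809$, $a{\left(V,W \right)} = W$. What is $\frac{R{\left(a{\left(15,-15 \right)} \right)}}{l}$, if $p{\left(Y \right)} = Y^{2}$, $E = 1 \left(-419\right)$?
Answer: $- \frac{1}{441657300} \approx -2.2642 \cdot 10^{-9}$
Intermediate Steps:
$E = -419$
$R{\left(T \right)} = \frac{1}{T + T^{2}}$
$l = -2103130$ ($l = \left(2965 - 3032\right) \left(31809 - 419\right) = \left(-67\right) 31390 = -2103130$)
$\frac{R{\left(a{\left(15,-15 \right)} \right)}}{l} = \frac{\frac{1}{-15} \frac{1}{1 - 15}}{-2103130} = - \frac{1}{15 \left(-14\right)} \left(- \frac{1}{2103130}\right) = \left(- \frac{1}{15}\right) \left(- \frac{1}{14}\right) \left(- \frac{1}{2103130}\right) = \frac{1}{210} \left(- \frac{1}{2103130}\right) = - \frac{1}{441657300}$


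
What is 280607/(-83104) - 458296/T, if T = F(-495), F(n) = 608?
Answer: -1195526245/1578976 ≈ -757.15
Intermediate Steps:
T = 608
280607/(-83104) - 458296/T = 280607/(-83104) - 458296/608 = 280607*(-1/83104) - 458296*1/608 = -280607/83104 - 57287/76 = -1195526245/1578976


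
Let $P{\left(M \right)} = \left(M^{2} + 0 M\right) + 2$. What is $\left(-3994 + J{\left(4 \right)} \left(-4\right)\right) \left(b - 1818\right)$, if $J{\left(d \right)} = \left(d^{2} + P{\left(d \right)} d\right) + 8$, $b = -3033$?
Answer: $21237678$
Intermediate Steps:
$P{\left(M \right)} = 2 + M^{2}$ ($P{\left(M \right)} = \left(M^{2} + 0\right) + 2 = M^{2} + 2 = 2 + M^{2}$)
$J{\left(d \right)} = 8 + d^{2} + d \left(2 + d^{2}\right)$ ($J{\left(d \right)} = \left(d^{2} + \left(2 + d^{2}\right) d\right) + 8 = \left(d^{2} + d \left(2 + d^{2}\right)\right) + 8 = 8 + d^{2} + d \left(2 + d^{2}\right)$)
$\left(-3994 + J{\left(4 \right)} \left(-4\right)\right) \left(b - 1818\right) = \left(-3994 + \left(8 + 4^{2} + 4 \left(2 + 4^{2}\right)\right) \left(-4\right)\right) \left(-3033 - 1818\right) = \left(-3994 + \left(8 + 16 + 4 \left(2 + 16\right)\right) \left(-4\right)\right) \left(-4851\right) = \left(-3994 + \left(8 + 16 + 4 \cdot 18\right) \left(-4\right)\right) \left(-4851\right) = \left(-3994 + \left(8 + 16 + 72\right) \left(-4\right)\right) \left(-4851\right) = \left(-3994 + 96 \left(-4\right)\right) \left(-4851\right) = \left(-3994 - 384\right) \left(-4851\right) = \left(-4378\right) \left(-4851\right) = 21237678$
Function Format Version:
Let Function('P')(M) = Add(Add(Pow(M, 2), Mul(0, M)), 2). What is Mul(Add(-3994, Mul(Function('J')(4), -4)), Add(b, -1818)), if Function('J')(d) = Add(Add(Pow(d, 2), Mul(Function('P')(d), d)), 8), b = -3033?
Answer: 21237678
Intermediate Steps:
Function('P')(M) = Add(2, Pow(M, 2)) (Function('P')(M) = Add(Add(Pow(M, 2), 0), 2) = Add(Pow(M, 2), 2) = Add(2, Pow(M, 2)))
Function('J')(d) = Add(8, Pow(d, 2), Mul(d, Add(2, Pow(d, 2)))) (Function('J')(d) = Add(Add(Pow(d, 2), Mul(Add(2, Pow(d, 2)), d)), 8) = Add(Add(Pow(d, 2), Mul(d, Add(2, Pow(d, 2)))), 8) = Add(8, Pow(d, 2), Mul(d, Add(2, Pow(d, 2)))))
Mul(Add(-3994, Mul(Function('J')(4), -4)), Add(b, -1818)) = Mul(Add(-3994, Mul(Add(8, Pow(4, 2), Mul(4, Add(2, Pow(4, 2)))), -4)), Add(-3033, -1818)) = Mul(Add(-3994, Mul(Add(8, 16, Mul(4, Add(2, 16))), -4)), -4851) = Mul(Add(-3994, Mul(Add(8, 16, Mul(4, 18)), -4)), -4851) = Mul(Add(-3994, Mul(Add(8, 16, 72), -4)), -4851) = Mul(Add(-3994, Mul(96, -4)), -4851) = Mul(Add(-3994, -384), -4851) = Mul(-4378, -4851) = 21237678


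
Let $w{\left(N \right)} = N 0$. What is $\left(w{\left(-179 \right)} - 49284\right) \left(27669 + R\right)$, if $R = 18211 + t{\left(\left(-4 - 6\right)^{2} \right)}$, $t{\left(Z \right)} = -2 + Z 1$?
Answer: $-2265979752$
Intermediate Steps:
$w{\left(N \right)} = 0$
$t{\left(Z \right)} = -2 + Z$
$R = 18309$ ($R = 18211 - \left(2 - \left(-4 - 6\right)^{2}\right) = 18211 - \left(2 - \left(-10\right)^{2}\right) = 18211 + \left(-2 + 100\right) = 18211 + 98 = 18309$)
$\left(w{\left(-179 \right)} - 49284\right) \left(27669 + R\right) = \left(0 - 49284\right) \left(27669 + 18309\right) = \left(-49284\right) 45978 = -2265979752$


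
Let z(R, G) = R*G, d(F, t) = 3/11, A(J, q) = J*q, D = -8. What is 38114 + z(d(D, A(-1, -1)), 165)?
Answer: 38159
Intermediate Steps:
d(F, t) = 3/11 (d(F, t) = 3*(1/11) = 3/11)
z(R, G) = G*R
38114 + z(d(D, A(-1, -1)), 165) = 38114 + 165*(3/11) = 38114 + 45 = 38159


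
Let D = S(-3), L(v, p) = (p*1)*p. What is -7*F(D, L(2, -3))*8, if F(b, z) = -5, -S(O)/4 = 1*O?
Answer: 280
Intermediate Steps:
L(v, p) = p² (L(v, p) = p*p = p²)
S(O) = -4*O
D = 12 (D = -4*(-3) = 12)
-7*F(D, L(2, -3))*8 = -7*(-5)*8 = 35*8 = 280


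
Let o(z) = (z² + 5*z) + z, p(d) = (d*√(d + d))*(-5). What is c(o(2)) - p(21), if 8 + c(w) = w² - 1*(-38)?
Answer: 286 + 105*√42 ≈ 966.48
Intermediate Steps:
p(d) = -5*√2*d^(3/2) (p(d) = (d*√(2*d))*(-5) = (d*(√2*√d))*(-5) = (√2*d^(3/2))*(-5) = -5*√2*d^(3/2))
o(z) = z² + 6*z
c(w) = 30 + w² (c(w) = -8 + (w² - 1*(-38)) = -8 + (w² + 38) = -8 + (38 + w²) = 30 + w²)
c(o(2)) - p(21) = (30 + (2*(6 + 2))²) - (-5)*√2*21^(3/2) = (30 + (2*8)²) - (-5)*√2*21*√21 = (30 + 16²) - (-105)*√42 = (30 + 256) + 105*√42 = 286 + 105*√42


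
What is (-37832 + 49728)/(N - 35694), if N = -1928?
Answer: -5948/18811 ≈ -0.31620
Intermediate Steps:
(-37832 + 49728)/(N - 35694) = (-37832 + 49728)/(-1928 - 35694) = 11896/(-37622) = 11896*(-1/37622) = -5948/18811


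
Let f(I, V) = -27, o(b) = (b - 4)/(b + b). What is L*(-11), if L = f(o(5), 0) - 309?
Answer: 3696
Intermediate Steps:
o(b) = (-4 + b)/(2*b) (o(b) = (-4 + b)/((2*b)) = (-4 + b)*(1/(2*b)) = (-4 + b)/(2*b))
L = -336 (L = -27 - 309 = -336)
L*(-11) = -336*(-11) = 3696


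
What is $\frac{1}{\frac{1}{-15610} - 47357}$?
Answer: $- \frac{15610}{739242771} \approx -2.1116 \cdot 10^{-5}$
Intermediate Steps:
$\frac{1}{\frac{1}{-15610} - 47357} = \frac{1}{- \frac{1}{15610} - 47357} = \frac{1}{- \frac{739242771}{15610}} = - \frac{15610}{739242771}$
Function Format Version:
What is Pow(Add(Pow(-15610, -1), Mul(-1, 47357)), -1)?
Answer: Rational(-15610, 739242771) ≈ -2.1116e-5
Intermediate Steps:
Pow(Add(Pow(-15610, -1), Mul(-1, 47357)), -1) = Pow(Add(Rational(-1, 15610), -47357), -1) = Pow(Rational(-739242771, 15610), -1) = Rational(-15610, 739242771)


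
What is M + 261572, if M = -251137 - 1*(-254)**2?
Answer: -54081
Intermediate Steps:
M = -315653 (M = -251137 - 1*64516 = -251137 - 64516 = -315653)
M + 261572 = -315653 + 261572 = -54081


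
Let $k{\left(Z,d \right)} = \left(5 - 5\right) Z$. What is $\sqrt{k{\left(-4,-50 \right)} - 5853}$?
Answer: $i \sqrt{5853} \approx 76.505 i$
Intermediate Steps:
$k{\left(Z,d \right)} = 0$ ($k{\left(Z,d \right)} = 0 Z = 0$)
$\sqrt{k{\left(-4,-50 \right)} - 5853} = \sqrt{0 - 5853} = \sqrt{-5853} = i \sqrt{5853}$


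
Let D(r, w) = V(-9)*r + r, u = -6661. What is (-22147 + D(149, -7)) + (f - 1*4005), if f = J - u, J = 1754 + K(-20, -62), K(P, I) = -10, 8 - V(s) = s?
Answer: -15065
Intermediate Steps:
V(s) = 8 - s
J = 1744 (J = 1754 - 10 = 1744)
D(r, w) = 18*r (D(r, w) = (8 - 1*(-9))*r + r = (8 + 9)*r + r = 17*r + r = 18*r)
f = 8405 (f = 1744 - 1*(-6661) = 1744 + 6661 = 8405)
(-22147 + D(149, -7)) + (f - 1*4005) = (-22147 + 18*149) + (8405 - 1*4005) = (-22147 + 2682) + (8405 - 4005) = -19465 + 4400 = -15065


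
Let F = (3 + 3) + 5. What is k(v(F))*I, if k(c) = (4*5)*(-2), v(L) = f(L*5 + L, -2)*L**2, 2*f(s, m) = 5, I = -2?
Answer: 80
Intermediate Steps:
F = 11 (F = 6 + 5 = 11)
f(s, m) = 5/2 (f(s, m) = (1/2)*5 = 5/2)
v(L) = 5*L**2/2
k(c) = -40 (k(c) = 20*(-2) = -40)
k(v(F))*I = -40*(-2) = 80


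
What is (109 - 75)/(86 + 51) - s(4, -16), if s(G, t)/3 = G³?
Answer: -26270/137 ≈ -191.75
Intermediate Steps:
s(G, t) = 3*G³
(109 - 75)/(86 + 51) - s(4, -16) = (109 - 75)/(86 + 51) - 3*4³ = 34/137 - 3*64 = 34*(1/137) - 1*192 = 34/137 - 192 = -26270/137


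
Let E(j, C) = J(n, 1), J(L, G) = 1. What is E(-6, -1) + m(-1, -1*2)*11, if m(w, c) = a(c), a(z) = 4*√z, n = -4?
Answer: 1 + 44*I*√2 ≈ 1.0 + 62.225*I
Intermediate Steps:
m(w, c) = 4*√c
E(j, C) = 1
E(-6, -1) + m(-1, -1*2)*11 = 1 + (4*√(-1*2))*11 = 1 + (4*√(-2))*11 = 1 + (4*(I*√2))*11 = 1 + (4*I*√2)*11 = 1 + 44*I*√2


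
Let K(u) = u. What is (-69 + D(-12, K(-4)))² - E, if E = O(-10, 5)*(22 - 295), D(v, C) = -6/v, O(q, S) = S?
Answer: 24229/4 ≈ 6057.3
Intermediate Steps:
E = -1365 (E = 5*(22 - 295) = 5*(-273) = -1365)
(-69 + D(-12, K(-4)))² - E = (-69 - 6/(-12))² - 1*(-1365) = (-69 - 6*(-1/12))² + 1365 = (-69 + ½)² + 1365 = (-137/2)² + 1365 = 18769/4 + 1365 = 24229/4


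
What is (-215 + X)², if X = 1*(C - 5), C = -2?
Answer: 49284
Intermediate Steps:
X = -7 (X = 1*(-2 - 5) = 1*(-7) = -7)
(-215 + X)² = (-215 - 7)² = (-222)² = 49284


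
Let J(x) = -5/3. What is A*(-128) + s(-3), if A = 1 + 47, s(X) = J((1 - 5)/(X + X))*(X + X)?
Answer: -6134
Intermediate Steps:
J(x) = -5/3 (J(x) = -5*1/3 = -5/3)
s(X) = -10*X/3 (s(X) = -5*(X + X)/3 = -10*X/3)
A = 48
A*(-128) + s(-3) = 48*(-128) - 10/3*(-3) = -6144 + 10 = -6134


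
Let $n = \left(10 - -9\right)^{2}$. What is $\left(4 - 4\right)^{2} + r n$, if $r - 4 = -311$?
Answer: $-110827$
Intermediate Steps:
$n = 361$ ($n = \left(10 + 9\right)^{2} = 19^{2} = 361$)
$r = -307$ ($r = 4 - 311 = -307$)
$\left(4 - 4\right)^{2} + r n = \left(4 - 4\right)^{2} - 110827 = 0^{2} - 110827 = 0 - 110827 = -110827$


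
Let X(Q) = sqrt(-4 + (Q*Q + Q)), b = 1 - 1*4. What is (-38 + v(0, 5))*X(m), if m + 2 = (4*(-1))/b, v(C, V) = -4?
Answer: -14*I*sqrt(38) ≈ -86.302*I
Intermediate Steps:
b = -3 (b = 1 - 4 = -3)
m = -2/3 (m = -2 + (4*(-1))/(-3) = -2 - 4*(-1/3) = -2 + 4/3 = -2/3 ≈ -0.66667)
X(Q) = sqrt(-4 + Q + Q**2) (X(Q) = sqrt(-4 + (Q**2 + Q)) = sqrt(-4 + (Q + Q**2)) = sqrt(-4 + Q + Q**2))
(-38 + v(0, 5))*X(m) = (-38 - 4)*sqrt(-4 - 2/3 + (-2/3)**2) = -42*sqrt(-4 - 2/3 + 4/9) = -14*I*sqrt(38)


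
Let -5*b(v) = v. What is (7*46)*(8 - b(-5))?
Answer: 2254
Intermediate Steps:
b(v) = -v/5
(7*46)*(8 - b(-5)) = (7*46)*(8 - (-1)*(-5)/5) = 322*(8 - 1*1) = 322*(8 - 1) = 322*7 = 2254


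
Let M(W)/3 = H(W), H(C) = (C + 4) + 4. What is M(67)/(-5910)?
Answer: -15/394 ≈ -0.038071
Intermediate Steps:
H(C) = 8 + C (H(C) = (4 + C) + 4 = 8 + C)
M(W) = 24 + 3*W (M(W) = 3*(8 + W) = 24 + 3*W)
M(67)/(-5910) = (24 + 3*67)/(-5910) = (24 + 201)*(-1/5910) = 225*(-1/5910) = -15/394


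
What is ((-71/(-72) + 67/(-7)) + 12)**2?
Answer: 2961841/254016 ≈ 11.660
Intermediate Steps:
((-71/(-72) + 67/(-7)) + 12)**2 = ((-71*(-1/72) + 67*(-1/7)) + 12)**2 = ((71/72 - 67/7) + 12)**2 = (-4327/504 + 12)**2 = (1721/504)**2 = 2961841/254016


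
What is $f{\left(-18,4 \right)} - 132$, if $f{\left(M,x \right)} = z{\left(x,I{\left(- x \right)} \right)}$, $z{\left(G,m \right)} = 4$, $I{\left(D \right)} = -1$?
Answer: $-128$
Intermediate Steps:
$f{\left(M,x \right)} = 4$
$f{\left(-18,4 \right)} - 132 = 4 - 132 = -128$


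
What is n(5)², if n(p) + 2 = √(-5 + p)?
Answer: 4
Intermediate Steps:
n(p) = -2 + √(-5 + p)
n(5)² = (-2 + √(-5 + 5))² = (-2 + √0)² = (-2 + 0)² = (-2)² = 4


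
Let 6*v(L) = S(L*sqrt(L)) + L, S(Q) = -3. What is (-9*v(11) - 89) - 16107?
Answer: -16208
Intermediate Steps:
v(L) = -1/2 + L/6 (v(L) = (-3 + L)/6 = -1/2 + L/6)
(-9*v(11) - 89) - 16107 = (-9*(-1/2 + (1/6)*11) - 89) - 16107 = (-9*(-1/2 + 11/6) - 89) - 16107 = (-9*4/3 - 89) - 16107 = (-12 - 89) - 16107 = -101 - 16107 = -16208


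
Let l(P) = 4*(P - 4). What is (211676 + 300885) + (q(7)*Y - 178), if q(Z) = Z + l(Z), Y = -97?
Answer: 510540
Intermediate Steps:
l(P) = -16 + 4*P (l(P) = 4*(-4 + P) = -16 + 4*P)
q(Z) = -16 + 5*Z (q(Z) = Z + (-16 + 4*Z) = -16 + 5*Z)
(211676 + 300885) + (q(7)*Y - 178) = (211676 + 300885) + ((-16 + 5*7)*(-97) - 178) = 512561 + ((-16 + 35)*(-97) - 178) = 512561 + (19*(-97) - 178) = 512561 + (-1843 - 178) = 512561 - 2021 = 510540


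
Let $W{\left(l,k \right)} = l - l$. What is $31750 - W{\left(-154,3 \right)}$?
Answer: $31750$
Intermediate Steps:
$W{\left(l,k \right)} = 0$
$31750 - W{\left(-154,3 \right)} = 31750 - 0 = 31750 + 0 = 31750$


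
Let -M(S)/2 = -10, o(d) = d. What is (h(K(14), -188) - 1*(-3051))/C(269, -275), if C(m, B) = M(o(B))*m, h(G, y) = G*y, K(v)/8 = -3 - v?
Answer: 28619/5380 ≈ 5.3195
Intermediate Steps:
K(v) = -24 - 8*v (K(v) = 8*(-3 - v) = -24 - 8*v)
M(S) = 20 (M(S) = -2*(-10) = 20)
C(m, B) = 20*m
(h(K(14), -188) - 1*(-3051))/C(269, -275) = ((-24 - 8*14)*(-188) - 1*(-3051))/((20*269)) = ((-24 - 112)*(-188) + 3051)/5380 = (-136*(-188) + 3051)*(1/5380) = (25568 + 3051)*(1/5380) = 28619*(1/5380) = 28619/5380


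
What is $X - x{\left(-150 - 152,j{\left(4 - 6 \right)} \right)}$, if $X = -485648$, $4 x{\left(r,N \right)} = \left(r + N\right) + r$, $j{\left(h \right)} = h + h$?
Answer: $-485496$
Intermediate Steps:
$j{\left(h \right)} = 2 h$
$x{\left(r,N \right)} = \frac{r}{2} + \frac{N}{4}$ ($x{\left(r,N \right)} = \frac{\left(r + N\right) + r}{4} = \frac{\left(N + r\right) + r}{4} = \frac{N + 2 r}{4} = \frac{r}{2} + \frac{N}{4}$)
$X - x{\left(-150 - 152,j{\left(4 - 6 \right)} \right)} = -485648 - \left(\frac{-150 - 152}{2} + \frac{2 \left(4 - 6\right)}{4}\right) = -485648 - \left(\frac{-150 - 152}{2} + \frac{2 \left(-2\right)}{4}\right) = -485648 - \left(\frac{1}{2} \left(-302\right) + \frac{1}{4} \left(-4\right)\right) = -485648 - \left(-151 - 1\right) = -485648 - -152 = -485648 + 152 = -485496$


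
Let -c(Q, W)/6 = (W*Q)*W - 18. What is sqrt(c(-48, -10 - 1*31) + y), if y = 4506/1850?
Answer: sqrt(16573060461)/185 ≈ 695.87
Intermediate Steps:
c(Q, W) = 108 - 6*Q*W**2 (c(Q, W) = -6*((W*Q)*W - 18) = -6*((Q*W)*W - 18) = -6*(Q*W**2 - 18) = -6*(-18 + Q*W**2) = 108 - 6*Q*W**2)
y = 2253/925 (y = 4506*(1/1850) = 2253/925 ≈ 2.4357)
sqrt(c(-48, -10 - 1*31) + y) = sqrt((108 - 6*(-48)*(-10 - 1*31)**2) + 2253/925) = sqrt((108 - 6*(-48)*(-10 - 31)**2) + 2253/925) = sqrt((108 - 6*(-48)*(-41)**2) + 2253/925) = sqrt((108 - 6*(-48)*1681) + 2253/925) = sqrt((108 + 484128) + 2253/925) = sqrt(484236 + 2253/925) = sqrt(447920553/925) = sqrt(16573060461)/185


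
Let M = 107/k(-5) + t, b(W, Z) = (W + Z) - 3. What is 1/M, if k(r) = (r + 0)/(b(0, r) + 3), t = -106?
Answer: 1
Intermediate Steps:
b(W, Z) = -3 + W + Z
k(r) = 1 (k(r) = (r + 0)/((-3 + 0 + r) + 3) = r/((-3 + r) + 3) = r/r = 1)
M = 1 (M = 107/1 - 106 = 1*107 - 106 = 107 - 106 = 1)
1/M = 1/1 = 1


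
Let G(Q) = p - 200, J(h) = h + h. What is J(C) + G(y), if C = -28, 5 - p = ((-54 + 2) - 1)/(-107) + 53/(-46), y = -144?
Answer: -1232189/4922 ≈ -250.34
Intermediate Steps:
p = 27843/4922 (p = 5 - (((-54 + 2) - 1)/(-107) + 53/(-46)) = 5 - ((-52 - 1)*(-1/107) + 53*(-1/46)) = 5 - (-53*(-1/107) - 53/46) = 5 - (53/107 - 53/46) = 5 - 1*(-3233/4922) = 5 + 3233/4922 = 27843/4922 ≈ 5.6568)
J(h) = 2*h
G(Q) = -956557/4922 (G(Q) = 27843/4922 - 200 = -956557/4922)
J(C) + G(y) = 2*(-28) - 956557/4922 = -56 - 956557/4922 = -1232189/4922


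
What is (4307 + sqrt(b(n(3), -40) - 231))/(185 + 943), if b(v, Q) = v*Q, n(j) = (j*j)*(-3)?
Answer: 4307/1128 + sqrt(849)/1128 ≈ 3.8441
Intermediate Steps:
n(j) = -3*j**2 (n(j) = j**2*(-3) = -3*j**2)
b(v, Q) = Q*v
(4307 + sqrt(b(n(3), -40) - 231))/(185 + 943) = (4307 + sqrt(-(-120)*3**2 - 231))/(185 + 943) = (4307 + sqrt(-(-120)*9 - 231))/1128 = (4307 + sqrt(-40*(-27) - 231))*(1/1128) = (4307 + sqrt(1080 - 231))*(1/1128) = (4307 + sqrt(849))*(1/1128) = 4307/1128 + sqrt(849)/1128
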